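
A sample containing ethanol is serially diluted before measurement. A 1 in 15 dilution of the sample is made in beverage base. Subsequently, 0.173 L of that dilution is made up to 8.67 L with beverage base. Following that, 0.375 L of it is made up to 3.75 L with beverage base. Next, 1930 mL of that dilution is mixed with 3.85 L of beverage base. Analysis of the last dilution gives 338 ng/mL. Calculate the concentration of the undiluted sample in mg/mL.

7.61 mg/mL

Overall dilution factor = 15 × 50.12 × 10 × 2.995 = 2.25 × 10⁴.
Original = 338 ng/mL × 2.25 × 10⁴ = 7.61 × 10⁶ ng/mL = 7.61 mg/mL.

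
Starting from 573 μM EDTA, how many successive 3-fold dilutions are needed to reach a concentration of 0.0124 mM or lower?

Need 3ⁿ ≥ 46.2, so n ≥ log(46.2)/log(3) = 3.49.
Minimum whole steps: n = 4.

4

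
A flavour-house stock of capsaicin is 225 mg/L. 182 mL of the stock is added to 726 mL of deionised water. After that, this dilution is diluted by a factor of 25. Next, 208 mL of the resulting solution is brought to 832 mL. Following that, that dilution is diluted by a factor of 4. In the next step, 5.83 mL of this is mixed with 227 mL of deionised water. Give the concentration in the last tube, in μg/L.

Overall dilution factor = 4.989 × 25 × 4 × 4 × 39.94 = 7.97 × 10⁴.
225 mg/L / 7.97 × 10⁴ = 2.82 × 10⁻³ mg/L = 2.82 μg/L.

2.82 μg/L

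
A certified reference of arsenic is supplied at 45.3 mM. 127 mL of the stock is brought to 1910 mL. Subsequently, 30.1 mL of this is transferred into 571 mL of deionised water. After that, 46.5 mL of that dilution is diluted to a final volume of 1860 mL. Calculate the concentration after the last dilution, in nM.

Overall dilution factor = 15.04 × 19.97 × 40 = 1.20 × 10⁴.
45.3 mM / 1.20 × 10⁴ = 3.77 × 10⁻³ mM = 3770 nM.

3770 nM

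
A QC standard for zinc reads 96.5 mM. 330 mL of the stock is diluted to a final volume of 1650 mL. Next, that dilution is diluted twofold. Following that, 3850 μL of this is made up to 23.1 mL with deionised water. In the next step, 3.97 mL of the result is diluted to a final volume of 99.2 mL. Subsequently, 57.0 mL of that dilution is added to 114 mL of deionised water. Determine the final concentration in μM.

Overall dilution factor = 5 × 2 × 6 × 24.99 × 3 = 4498.
96.5 mM / 4498 = 0.0215 mM = 21.5 μM.

21.5 μM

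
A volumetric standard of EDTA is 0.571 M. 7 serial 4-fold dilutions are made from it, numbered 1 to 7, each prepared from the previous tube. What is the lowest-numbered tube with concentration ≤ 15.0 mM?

Tube n has concentration 0.571 M / 4ⁿ.
Need 4ⁿ ≥ 0.571 M / 15.0 mM = 38.1, so n ≥ 2.63.
First such tube: n = 3.

tube 3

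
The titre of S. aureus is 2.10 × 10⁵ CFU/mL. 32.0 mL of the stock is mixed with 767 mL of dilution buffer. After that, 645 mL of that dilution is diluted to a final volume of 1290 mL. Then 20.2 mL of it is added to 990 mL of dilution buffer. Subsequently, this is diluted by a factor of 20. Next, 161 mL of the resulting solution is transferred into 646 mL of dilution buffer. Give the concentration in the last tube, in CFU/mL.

0.839 CFU/mL

Overall dilution factor = 24.97 × 2 × 50.01 × 20 × 5.012 = 2.50 × 10⁵.
2.10 × 10⁵ CFU/mL / 2.50 × 10⁵ = 0.839 CFU/mL.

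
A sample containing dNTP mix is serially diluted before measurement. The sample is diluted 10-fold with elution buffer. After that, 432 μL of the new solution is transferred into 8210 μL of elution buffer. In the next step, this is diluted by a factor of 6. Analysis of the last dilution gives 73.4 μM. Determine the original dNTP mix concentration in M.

Overall dilution factor = 10 × 20.00 × 6 = 1200.
Original = 73.4 μM × 1200 = 8.81 × 10⁴ μM = 0.0881 M.

0.0881 M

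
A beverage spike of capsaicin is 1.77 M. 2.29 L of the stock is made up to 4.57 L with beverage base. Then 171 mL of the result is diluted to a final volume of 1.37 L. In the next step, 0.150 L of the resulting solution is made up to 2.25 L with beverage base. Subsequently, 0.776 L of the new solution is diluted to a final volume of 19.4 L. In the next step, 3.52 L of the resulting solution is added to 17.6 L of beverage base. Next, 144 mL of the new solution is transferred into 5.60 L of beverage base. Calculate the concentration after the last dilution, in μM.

1.23 μM

Overall dilution factor = 1.996 × 8.012 × 15 × 25 × 6 × 39.89 = 1.43 × 10⁶.
1.77 M / 1.43 × 10⁶ = 1.23 × 10⁻⁶ M = 1.23 μM.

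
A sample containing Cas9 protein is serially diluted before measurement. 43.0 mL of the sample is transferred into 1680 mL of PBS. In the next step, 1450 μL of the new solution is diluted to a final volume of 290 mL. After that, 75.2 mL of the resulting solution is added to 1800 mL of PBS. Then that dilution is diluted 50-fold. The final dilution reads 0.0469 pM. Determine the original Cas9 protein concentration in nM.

469 nM

Overall dilution factor = 40.07 × 200 × 24.94 × 50 = 9.99 × 10⁶.
Original = 0.0469 pM × 9.99 × 10⁶ = 4.69 × 10⁵ pM = 469 nM.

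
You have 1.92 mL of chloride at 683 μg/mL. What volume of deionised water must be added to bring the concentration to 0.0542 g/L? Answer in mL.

22.3 mL

0.0542 g/L = 54.2 μg/mL.
V₂ = C₁V₁/C₂ = 683 × 1.92 / 54.2 = 24.2 mL.
Diluent to add = V₂ − V₁ = 24.2 − 1.92 = 22.3 mL.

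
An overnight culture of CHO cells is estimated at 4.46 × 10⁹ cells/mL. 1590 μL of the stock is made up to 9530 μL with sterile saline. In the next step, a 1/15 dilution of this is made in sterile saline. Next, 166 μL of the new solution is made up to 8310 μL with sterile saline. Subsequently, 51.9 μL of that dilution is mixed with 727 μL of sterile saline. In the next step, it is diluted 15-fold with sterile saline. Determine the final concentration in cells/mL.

4400 cells/mL

Overall dilution factor = 5.994 × 15 × 50.06 × 15.01 × 15 = 1.01 × 10⁶.
4.46 × 10⁹ cells/mL / 1.01 × 10⁶ = 4400 cells/mL.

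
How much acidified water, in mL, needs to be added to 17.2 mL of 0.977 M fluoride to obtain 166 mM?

166 mM = 0.166 M.
V₂ = C₁V₁/C₂ = 0.977 × 17.2 / 0.166 = 101 mL.
Diluent to add = V₂ − V₁ = 101 − 17.2 = 84.0 mL.

84.0 mL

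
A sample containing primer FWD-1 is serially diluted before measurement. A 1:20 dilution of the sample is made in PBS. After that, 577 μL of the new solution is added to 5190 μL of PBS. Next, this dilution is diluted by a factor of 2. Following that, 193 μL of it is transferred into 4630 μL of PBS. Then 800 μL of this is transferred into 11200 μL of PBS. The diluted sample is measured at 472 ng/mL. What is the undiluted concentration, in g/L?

Overall dilution factor = 20 × 9.995 × 2 × 24.99 × 15 = 1.50 × 10⁵.
Original = 472 ng/mL × 1.50 × 10⁵ = 7.07 × 10⁷ ng/mL = 70.7 g/L.

70.7 g/L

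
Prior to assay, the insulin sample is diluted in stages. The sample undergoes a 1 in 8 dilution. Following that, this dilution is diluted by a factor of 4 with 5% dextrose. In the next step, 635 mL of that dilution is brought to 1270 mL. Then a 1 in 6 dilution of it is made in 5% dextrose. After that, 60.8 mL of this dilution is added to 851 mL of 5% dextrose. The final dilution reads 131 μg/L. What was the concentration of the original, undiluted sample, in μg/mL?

754 μg/mL

Overall dilution factor = 8 × 4 × 2 × 6 × 15.00 = 5759.
Original = 131 μg/L × 5759 = 7.54 × 10⁵ μg/L = 754 μg/mL.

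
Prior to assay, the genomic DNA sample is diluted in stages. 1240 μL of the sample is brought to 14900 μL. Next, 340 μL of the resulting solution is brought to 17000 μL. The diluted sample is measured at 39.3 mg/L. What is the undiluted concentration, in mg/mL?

Overall dilution factor = 12.02 × 50 = 601.
Original = 39.3 mg/L × 601 = 2.36 × 10⁴ mg/L = 23.6 mg/mL.

23.6 mg/mL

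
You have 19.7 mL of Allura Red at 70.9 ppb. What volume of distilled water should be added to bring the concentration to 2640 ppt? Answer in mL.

509 mL

2640 ppt = 2.64 ppb.
V₂ = C₁V₁/C₂ = 70.9 × 19.7 / 2.64 = 529 mL.
Diluent to add = V₂ − V₁ = 529 − 19.7 = 509 mL.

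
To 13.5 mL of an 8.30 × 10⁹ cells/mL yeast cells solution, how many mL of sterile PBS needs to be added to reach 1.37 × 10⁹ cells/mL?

68.3 mL

V₂ = C₁V₁/C₂ = 8.30 × 10⁹ × 13.5 / 1.37 × 10⁹ = 81.8 mL.
Diluent to add = V₂ − V₁ = 81.8 − 13.5 = 68.3 mL.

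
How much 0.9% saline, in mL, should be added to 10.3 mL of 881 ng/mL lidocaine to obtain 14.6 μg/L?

14.6 μg/L = 14.6 ng/mL.
V₂ = C₁V₁/C₂ = 881 × 10.3 / 14.6 = 622 mL.
Diluent to add = V₂ − V₁ = 622 − 10.3 = 611 mL.

611 mL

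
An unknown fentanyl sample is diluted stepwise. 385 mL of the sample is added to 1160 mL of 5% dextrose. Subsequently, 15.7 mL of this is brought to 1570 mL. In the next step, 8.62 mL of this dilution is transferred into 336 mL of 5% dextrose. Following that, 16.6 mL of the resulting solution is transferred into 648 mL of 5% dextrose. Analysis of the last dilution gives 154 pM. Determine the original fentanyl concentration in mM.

0.0989 mM

Overall dilution factor = 4.013 × 100 × 39.98 × 40.04 = 6.42 × 10⁵.
Original = 154 pM × 6.42 × 10⁵ = 9.89 × 10⁷ pM = 0.0989 mM.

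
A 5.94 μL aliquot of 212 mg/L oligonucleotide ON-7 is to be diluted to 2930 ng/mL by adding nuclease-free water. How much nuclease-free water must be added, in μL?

2930 ng/mL = 2.93 mg/L.
V₂ = C₁V₁/C₂ = 212 × 5.94 / 2.93 = 430 μL.
Diluent to add = V₂ − V₁ = 430 − 5.94 = 424 μL.

424 μL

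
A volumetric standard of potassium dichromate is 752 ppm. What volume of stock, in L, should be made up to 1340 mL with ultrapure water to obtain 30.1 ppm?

0.0536 L

V₁ = C₂V₂/C₁ = 30.1 × 1340 / 752 = 53.6 mL = 0.0536 L.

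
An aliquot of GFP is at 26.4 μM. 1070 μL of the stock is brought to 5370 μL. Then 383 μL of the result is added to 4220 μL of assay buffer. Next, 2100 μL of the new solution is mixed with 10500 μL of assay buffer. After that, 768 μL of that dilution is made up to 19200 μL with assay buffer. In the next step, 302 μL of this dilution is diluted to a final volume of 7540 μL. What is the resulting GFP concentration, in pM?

117 pM

Overall dilution factor = 5.019 × 12.02 × 6 × 25 × 24.97 = 2.26 × 10⁵.
26.4 μM / 2.26 × 10⁵ = 1.17 × 10⁻⁴ μM = 117 pM.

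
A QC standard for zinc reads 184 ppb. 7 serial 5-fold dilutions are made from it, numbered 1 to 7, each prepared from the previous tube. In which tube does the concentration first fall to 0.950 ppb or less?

Tube n has concentration 184 ppb / 5ⁿ.
Need 5ⁿ ≥ 184 ppb / 0.950 ppb = 194, so n ≥ 3.27.
First such tube: n = 4.

tube 4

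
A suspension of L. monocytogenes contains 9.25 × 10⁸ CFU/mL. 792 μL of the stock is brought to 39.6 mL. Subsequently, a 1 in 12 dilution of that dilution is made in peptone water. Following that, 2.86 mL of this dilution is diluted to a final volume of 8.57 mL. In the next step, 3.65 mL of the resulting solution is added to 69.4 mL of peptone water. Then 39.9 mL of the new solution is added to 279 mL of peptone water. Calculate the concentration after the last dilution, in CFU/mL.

3220 CFU/mL

Overall dilution factor = 50 × 12 × 2.997 × 20.01 × 7.992 = 2.88 × 10⁵.
9.25 × 10⁸ CFU/mL / 2.88 × 10⁵ = 3220 CFU/mL.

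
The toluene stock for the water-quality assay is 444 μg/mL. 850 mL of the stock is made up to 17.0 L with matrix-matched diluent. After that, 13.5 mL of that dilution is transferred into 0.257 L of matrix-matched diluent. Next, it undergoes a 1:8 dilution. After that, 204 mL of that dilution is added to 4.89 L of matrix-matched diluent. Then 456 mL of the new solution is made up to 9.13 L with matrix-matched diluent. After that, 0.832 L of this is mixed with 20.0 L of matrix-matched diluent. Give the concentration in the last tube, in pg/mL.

11.1 pg/mL

Overall dilution factor = 20 × 20.04 × 8 × 24.97 × 20.02 × 25.04 = 4.01 × 10⁷.
444 μg/mL / 4.01 × 10⁷ = 1.11 × 10⁻⁵ μg/mL = 11.1 pg/mL.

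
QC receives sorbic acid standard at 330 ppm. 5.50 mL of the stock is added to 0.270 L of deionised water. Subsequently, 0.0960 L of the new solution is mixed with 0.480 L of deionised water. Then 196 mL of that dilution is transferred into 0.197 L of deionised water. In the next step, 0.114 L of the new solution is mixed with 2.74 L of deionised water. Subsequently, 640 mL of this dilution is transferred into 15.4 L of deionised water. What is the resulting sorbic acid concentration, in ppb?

0.873 ppb

Overall dilution factor = 50.09 × 6 × 2.005 × 25.04 × 25.06 = 3.78 × 10⁵.
330 ppm / 3.78 × 10⁵ = 8.73 × 10⁻⁴ ppm = 0.873 ppb.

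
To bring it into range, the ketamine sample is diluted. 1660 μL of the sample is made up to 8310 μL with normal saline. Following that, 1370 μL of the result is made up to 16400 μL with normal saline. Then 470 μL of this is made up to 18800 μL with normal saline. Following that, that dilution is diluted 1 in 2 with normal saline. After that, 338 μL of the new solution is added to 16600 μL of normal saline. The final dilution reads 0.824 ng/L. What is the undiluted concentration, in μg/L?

Overall dilution factor = 5.006 × 11.97 × 40 × 2 × 50.11 = 2.40 × 10⁵.
Original = 0.824 ng/L × 2.40 × 10⁵ = 1.98 × 10⁵ ng/L = 198 μg/L.

198 μg/L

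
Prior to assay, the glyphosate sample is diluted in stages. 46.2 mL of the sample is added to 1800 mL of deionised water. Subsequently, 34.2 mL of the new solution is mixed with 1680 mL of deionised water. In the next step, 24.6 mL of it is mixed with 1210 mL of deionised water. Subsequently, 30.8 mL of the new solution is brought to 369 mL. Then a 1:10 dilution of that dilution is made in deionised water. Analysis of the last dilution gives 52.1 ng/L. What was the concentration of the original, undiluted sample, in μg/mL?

627 μg/mL

Overall dilution factor = 39.96 × 50.12 × 50.19 × 11.98 × 10 = 1.20 × 10⁷.
Original = 52.1 ng/L × 1.20 × 10⁷ = 6.27 × 10⁸ ng/L = 627 μg/mL.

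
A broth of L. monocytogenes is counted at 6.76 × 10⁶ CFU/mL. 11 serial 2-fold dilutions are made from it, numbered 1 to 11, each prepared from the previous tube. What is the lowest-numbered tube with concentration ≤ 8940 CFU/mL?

tube 10

Tube n has concentration 6.76 × 10⁶ CFU/mL / 2ⁿ.
Need 2ⁿ ≥ 6.76 × 10⁶ CFU/mL / 8940 CFU/mL = 756, so n ≥ 9.56.
First such tube: n = 10.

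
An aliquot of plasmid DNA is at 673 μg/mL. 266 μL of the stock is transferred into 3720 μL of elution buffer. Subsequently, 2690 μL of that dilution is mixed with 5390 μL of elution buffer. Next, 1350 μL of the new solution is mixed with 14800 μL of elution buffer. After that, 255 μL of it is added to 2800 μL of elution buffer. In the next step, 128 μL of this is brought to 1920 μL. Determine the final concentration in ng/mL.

6.96 ng/mL

Overall dilution factor = 14.98 × 3.004 × 11.96 × 11.98 × 15 = 9.68 × 10⁴.
673 μg/mL / 9.68 × 10⁴ = 6.96 × 10⁻³ μg/mL = 6.96 ng/mL.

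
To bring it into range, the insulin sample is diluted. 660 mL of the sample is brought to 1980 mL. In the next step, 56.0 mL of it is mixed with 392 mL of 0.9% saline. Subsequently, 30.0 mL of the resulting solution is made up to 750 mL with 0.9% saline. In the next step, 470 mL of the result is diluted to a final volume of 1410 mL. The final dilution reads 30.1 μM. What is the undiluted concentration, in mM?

Overall dilution factor = 3 × 8 × 25 × 3 = 1800.
Original = 30.1 μM × 1800 = 5.42 × 10⁴ μM = 54.2 mM.

54.2 mM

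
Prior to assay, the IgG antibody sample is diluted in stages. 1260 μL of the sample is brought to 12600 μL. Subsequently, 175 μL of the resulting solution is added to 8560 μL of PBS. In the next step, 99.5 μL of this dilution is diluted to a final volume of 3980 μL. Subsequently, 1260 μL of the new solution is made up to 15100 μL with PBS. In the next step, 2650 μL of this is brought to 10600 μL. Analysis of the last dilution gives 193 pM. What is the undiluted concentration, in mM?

0.185 mM

Overall dilution factor = 10 × 49.91 × 40 × 11.98 × 4 = 9.57 × 10⁵.
Original = 193 pM × 9.57 × 10⁵ = 1.85 × 10⁸ pM = 0.185 mM.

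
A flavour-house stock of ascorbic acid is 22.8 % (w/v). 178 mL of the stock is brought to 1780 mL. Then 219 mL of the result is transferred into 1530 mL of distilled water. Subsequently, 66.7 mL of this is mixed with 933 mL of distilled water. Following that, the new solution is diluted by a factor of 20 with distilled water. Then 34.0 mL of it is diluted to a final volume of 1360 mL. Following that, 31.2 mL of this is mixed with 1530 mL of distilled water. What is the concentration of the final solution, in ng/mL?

Overall dilution factor = 10 × 7.986 × 14.99 × 20 × 40 × 50.04 = 4.79 × 10⁷.
22.8 % (w/v) / 4.79 × 10⁷ = 4.76 × 10⁻⁷ % (w/v) = 4.76 ng/mL.

4.76 ng/mL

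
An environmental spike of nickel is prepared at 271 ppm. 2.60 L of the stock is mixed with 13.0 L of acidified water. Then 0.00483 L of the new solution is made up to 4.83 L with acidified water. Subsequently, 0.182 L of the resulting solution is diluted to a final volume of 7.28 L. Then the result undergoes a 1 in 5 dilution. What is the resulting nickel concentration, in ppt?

226 ppt

Overall dilution factor = 6 × 1000 × 40 × 5 = 1.20 × 10⁶.
271 ppm / 1.20 × 10⁶ = 2.26 × 10⁻⁴ ppm = 226 ppt.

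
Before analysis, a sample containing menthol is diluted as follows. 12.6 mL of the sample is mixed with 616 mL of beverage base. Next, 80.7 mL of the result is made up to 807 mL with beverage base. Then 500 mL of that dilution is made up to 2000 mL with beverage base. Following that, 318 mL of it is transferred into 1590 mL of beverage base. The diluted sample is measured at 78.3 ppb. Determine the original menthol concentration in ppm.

938 ppm

Overall dilution factor = 49.89 × 10 × 4 × 6 = 1.20 × 10⁴.
Original = 78.3 ppb × 1.20 × 10⁴ = 9.38 × 10⁵ ppb = 938 ppm.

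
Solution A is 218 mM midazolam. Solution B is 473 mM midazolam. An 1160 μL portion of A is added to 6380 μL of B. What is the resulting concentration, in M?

C_mix = (C_A·V_A + C_B·V_B)/(V_A + V_B) = (218×1160 + 473×6380) / 7540 = 434 mM = 0.434 M.

0.434 M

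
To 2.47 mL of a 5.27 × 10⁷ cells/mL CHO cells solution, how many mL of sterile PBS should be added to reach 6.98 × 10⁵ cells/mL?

184 mL

V₂ = C₁V₁/C₂ = 5.27 × 10⁷ × 2.47 / 6.98 × 10⁵ = 186 mL.
Diluent to add = V₂ − V₁ = 186 − 2.47 = 184 mL.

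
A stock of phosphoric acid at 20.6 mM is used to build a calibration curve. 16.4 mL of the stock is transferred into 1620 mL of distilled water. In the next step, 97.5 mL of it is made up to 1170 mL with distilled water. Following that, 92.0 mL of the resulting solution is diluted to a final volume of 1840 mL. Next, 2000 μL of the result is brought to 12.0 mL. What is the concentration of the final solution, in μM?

Overall dilution factor = 99.78 × 12 × 20 × 6 = 1.44 × 10⁵.
20.6 mM / 1.44 × 10⁵ = 1.43 × 10⁻⁴ mM = 0.143 μM.

0.143 μM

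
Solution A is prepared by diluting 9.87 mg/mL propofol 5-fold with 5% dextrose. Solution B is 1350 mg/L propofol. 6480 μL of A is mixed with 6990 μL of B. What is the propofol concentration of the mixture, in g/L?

C_A = 9.87 mg/mL / 5 = 1.97 mg/mL.
C_B = 1350 mg/L = 1.35 mg/mL.
C_mix = (C_A·V_A + C_B·V_B)/(V_A + V_B) = (1.97×6480 + 1.35×6990) / 13470 = 1.65 mg/mL = 1.65 g/L.

1.65 g/L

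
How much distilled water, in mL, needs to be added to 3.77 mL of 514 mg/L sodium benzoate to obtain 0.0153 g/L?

123 mL

0.0153 g/L = 15.3 mg/L.
V₂ = C₁V₁/C₂ = 514 × 3.77 / 15.3 = 127 mL.
Diluent to add = V₂ − V₁ = 127 − 3.77 = 123 mL.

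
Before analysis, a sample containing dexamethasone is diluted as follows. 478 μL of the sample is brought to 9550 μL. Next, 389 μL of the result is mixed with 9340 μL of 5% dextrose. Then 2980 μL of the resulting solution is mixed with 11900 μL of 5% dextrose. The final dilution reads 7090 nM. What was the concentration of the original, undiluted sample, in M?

Overall dilution factor = 19.98 × 25.01 × 4.993 = 2495.
Original = 7090 nM × 2495 = 1.77 × 10⁷ nM = 0.0177 M.

0.0177 M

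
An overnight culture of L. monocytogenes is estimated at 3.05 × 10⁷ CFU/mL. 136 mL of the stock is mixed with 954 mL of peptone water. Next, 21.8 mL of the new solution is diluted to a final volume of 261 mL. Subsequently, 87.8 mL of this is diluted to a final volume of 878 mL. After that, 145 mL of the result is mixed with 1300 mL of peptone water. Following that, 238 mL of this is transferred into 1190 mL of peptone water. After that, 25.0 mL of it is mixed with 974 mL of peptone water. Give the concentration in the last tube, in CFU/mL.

13.3 CFU/mL

Overall dilution factor = 8.015 × 11.97 × 10 × 9.966 × 6 × 39.96 = 2.29 × 10⁶.
3.05 × 10⁷ CFU/mL / 2.29 × 10⁶ = 13.3 CFU/mL.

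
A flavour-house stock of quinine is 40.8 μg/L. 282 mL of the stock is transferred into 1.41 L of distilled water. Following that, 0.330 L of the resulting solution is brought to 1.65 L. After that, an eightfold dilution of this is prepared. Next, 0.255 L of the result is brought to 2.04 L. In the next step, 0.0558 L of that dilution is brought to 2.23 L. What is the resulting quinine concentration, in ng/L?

0.532 ng/L

Overall dilution factor = 6 × 5 × 8 × 8 × 39.96 = 7.67 × 10⁴.
40.8 μg/L / 7.67 × 10⁴ = 5.32 × 10⁻⁴ μg/L = 0.532 ng/L.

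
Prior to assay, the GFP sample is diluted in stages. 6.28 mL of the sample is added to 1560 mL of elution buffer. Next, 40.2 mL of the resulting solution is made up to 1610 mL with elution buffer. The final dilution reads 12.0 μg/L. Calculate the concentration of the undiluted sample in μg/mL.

120 μg/mL

Overall dilution factor = 249.4 × 40.05 = 9989.
Original = 12.0 μg/L × 9989 = 1.20 × 10⁵ μg/L = 120 μg/mL.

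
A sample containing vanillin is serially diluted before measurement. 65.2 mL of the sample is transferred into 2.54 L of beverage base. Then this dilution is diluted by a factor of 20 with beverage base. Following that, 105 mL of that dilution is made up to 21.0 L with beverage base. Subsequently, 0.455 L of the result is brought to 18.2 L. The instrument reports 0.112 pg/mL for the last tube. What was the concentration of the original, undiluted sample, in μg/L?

716 μg/L

Overall dilution factor = 39.96 × 20 × 200 × 40 = 6.39 × 10⁶.
Original = 0.112 pg/mL × 6.39 × 10⁶ = 7.16 × 10⁵ pg/mL = 716 μg/L.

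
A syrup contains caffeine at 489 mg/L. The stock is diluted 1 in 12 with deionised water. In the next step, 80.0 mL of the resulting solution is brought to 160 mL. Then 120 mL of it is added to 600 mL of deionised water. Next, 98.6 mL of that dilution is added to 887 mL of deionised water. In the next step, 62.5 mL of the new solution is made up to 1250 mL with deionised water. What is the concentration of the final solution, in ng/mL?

Overall dilution factor = 12 × 2 × 6 × 9.996 × 20 = 2.88 × 10⁴.
489 mg/L / 2.88 × 10⁴ = 0.0170 mg/L = 17.0 ng/mL.

17.0 ng/mL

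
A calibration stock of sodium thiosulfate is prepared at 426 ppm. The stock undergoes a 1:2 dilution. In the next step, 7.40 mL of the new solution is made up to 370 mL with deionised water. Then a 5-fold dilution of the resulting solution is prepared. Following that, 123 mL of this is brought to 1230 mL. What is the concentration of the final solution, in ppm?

Overall dilution factor = 2 × 50 × 5 × 10 = 5000.
426 ppm / 5000 = 0.0852 ppm.

0.0852 ppm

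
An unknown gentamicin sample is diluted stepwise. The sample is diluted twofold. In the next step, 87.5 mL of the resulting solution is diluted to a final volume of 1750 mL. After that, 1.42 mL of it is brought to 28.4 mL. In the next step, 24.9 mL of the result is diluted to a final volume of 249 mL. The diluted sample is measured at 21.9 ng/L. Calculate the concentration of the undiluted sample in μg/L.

Overall dilution factor = 2 × 20 × 20 × 10 = 8000.
Original = 21.9 ng/L × 8000 = 1.75 × 10⁵ ng/L = 175 μg/L.

175 μg/L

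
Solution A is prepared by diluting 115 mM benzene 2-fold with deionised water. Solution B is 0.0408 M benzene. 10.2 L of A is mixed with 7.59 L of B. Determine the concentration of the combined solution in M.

0.0504 M

C_A = 115 mM / 2 = 57.5 mM.
C_B = 0.0408 M = 40.8 mM.
C_mix = (C_A·V_A + C_B·V_B)/(V_A + V_B) = (57.5×10.2 + 40.8×7.59) / 17.79 = 50.4 mM = 0.0504 M.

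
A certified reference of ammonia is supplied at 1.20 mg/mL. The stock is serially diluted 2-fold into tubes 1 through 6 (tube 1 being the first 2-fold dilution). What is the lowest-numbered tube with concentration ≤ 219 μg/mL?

Tube n has concentration 1.20 mg/mL / 2ⁿ.
Need 2ⁿ ≥ 1.20 mg/mL / 219 μg/mL = 5.48, so n ≥ 2.45.
First such tube: n = 3.

tube 3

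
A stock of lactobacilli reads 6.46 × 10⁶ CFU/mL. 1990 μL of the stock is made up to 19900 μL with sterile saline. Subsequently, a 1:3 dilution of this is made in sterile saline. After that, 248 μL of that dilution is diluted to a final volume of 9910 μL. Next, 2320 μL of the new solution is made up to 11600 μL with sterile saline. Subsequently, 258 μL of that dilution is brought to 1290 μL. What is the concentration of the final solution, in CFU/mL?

216 CFU/mL

Overall dilution factor = 10 × 3 × 39.96 × 5 × 5 = 3.00 × 10⁴.
6.46 × 10⁶ CFU/mL / 3.00 × 10⁴ = 216 CFU/mL.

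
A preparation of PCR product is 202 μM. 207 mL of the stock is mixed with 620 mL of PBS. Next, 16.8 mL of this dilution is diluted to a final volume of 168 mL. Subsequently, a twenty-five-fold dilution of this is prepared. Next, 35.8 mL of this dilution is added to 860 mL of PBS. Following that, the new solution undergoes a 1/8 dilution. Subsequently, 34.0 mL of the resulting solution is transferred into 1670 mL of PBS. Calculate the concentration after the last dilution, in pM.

Overall dilution factor = 3.995 × 10 × 25 × 25.02 × 8 × 50.12 = 1.00 × 10⁷.
202 μM / 1.00 × 10⁷ = 2.02 × 10⁻⁵ μM = 20.2 pM.

20.2 pM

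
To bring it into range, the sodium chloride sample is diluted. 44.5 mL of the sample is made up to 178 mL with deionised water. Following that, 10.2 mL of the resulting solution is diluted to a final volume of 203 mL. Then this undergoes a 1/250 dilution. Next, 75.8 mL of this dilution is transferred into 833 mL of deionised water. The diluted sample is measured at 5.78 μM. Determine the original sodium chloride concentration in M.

Overall dilution factor = 4 × 19.90 × 250 × 11.99 = 2.39 × 10⁵.
Original = 5.78 μM × 2.39 × 10⁵ = 1.38 × 10⁶ μM = 1.38 M.

1.38 M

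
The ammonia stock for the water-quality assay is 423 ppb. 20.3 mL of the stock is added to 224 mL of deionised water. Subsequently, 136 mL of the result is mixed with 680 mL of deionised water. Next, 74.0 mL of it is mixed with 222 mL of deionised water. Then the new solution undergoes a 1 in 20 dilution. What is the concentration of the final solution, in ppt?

Overall dilution factor = 12.03 × 6 × 4 × 20 = 5777.
423 ppb / 5777 = 0.0732 ppb = 73.2 ppt.

73.2 ppt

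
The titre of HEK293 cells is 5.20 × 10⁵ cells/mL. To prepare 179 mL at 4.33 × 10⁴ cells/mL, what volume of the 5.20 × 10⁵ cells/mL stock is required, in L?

V₁ = C₂V₂/C₁ = 4.33 × 10⁴ × 179 / 5.20 × 10⁵ = 14.9 mL = 0.0149 L.

0.0149 L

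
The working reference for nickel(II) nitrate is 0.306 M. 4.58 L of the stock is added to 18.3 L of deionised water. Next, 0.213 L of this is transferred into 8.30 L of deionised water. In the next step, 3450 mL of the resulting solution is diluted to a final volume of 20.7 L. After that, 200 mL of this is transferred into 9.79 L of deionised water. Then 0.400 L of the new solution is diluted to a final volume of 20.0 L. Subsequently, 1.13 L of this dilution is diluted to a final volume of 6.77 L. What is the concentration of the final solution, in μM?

Overall dilution factor = 4.996 × 39.97 × 6 × 49.95 × 50 × 5.991 = 1.79 × 10⁷.
0.306 M / 1.79 × 10⁷ = 1.71 × 10⁻⁸ M = 0.0171 μM.

0.0171 μM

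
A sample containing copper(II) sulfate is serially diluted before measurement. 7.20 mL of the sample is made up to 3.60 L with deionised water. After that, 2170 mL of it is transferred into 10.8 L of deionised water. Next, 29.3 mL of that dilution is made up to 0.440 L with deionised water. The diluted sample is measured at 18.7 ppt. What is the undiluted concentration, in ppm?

0.839 ppm

Overall dilution factor = 500 × 5.977 × 15.02 = 4.49 × 10⁴.
Original = 18.7 ppt × 4.49 × 10⁴ = 8.39 × 10⁵ ppt = 0.839 ppm.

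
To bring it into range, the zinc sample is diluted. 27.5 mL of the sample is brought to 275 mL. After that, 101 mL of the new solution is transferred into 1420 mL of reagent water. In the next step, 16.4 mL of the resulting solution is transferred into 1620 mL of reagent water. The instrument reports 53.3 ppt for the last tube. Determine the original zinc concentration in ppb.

801 ppb

Overall dilution factor = 10 × 15.06 × 99.78 = 1.50 × 10⁴.
Original = 53.3 ppt × 1.50 × 10⁴ = 8.01 × 10⁵ ppt = 801 ppb.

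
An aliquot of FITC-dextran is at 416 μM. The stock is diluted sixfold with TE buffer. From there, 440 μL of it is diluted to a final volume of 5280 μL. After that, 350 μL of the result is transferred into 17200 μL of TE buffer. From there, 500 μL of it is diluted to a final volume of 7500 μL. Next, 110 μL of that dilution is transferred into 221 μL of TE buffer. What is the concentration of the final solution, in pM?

2550 pM

Overall dilution factor = 6 × 12 × 50.14 × 15 × 3.009 = 1.63 × 10⁵.
416 μM / 1.63 × 10⁵ = 2.55 × 10⁻³ μM = 2550 pM.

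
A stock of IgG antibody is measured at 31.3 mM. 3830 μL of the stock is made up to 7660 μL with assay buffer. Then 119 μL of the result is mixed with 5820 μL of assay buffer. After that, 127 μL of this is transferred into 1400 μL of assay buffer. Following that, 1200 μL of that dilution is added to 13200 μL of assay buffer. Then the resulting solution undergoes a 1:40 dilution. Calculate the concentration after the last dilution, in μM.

0.0543 μM

Overall dilution factor = 2 × 49.91 × 12.02 × 12 × 40 = 5.76 × 10⁵.
31.3 mM / 5.76 × 10⁵ = 5.43 × 10⁻⁵ mM = 0.0543 μM.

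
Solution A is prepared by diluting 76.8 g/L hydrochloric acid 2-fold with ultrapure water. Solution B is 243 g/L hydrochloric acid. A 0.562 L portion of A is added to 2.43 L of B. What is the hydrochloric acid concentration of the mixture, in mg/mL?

C_A = 76.8 g/L / 2 = 38.4 g/L.
C_mix = (C_A·V_A + C_B·V_B)/(V_A + V_B) = (38.4×0.562 + 243×2.43) / 2.992 = 205 g/L = 205 mg/mL.

205 mg/mL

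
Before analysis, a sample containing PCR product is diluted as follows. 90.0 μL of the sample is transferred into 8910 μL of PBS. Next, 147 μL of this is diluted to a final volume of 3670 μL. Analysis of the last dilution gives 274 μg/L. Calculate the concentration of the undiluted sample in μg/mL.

684 μg/mL

Overall dilution factor = 100 × 24.97 = 2497.
Original = 274 μg/L × 2497 = 6.84 × 10⁵ μg/L = 684 μg/mL.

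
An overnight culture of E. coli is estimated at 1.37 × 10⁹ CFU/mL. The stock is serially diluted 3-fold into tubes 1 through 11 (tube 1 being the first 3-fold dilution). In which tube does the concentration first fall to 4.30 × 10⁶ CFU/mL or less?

tube 6

Tube n has concentration 1.37 × 10⁹ CFU/mL / 3ⁿ.
Need 3ⁿ ≥ 1.37 × 10⁹ CFU/mL / 4.30 × 10⁶ CFU/mL = 319, so n ≥ 5.25.
First such tube: n = 6.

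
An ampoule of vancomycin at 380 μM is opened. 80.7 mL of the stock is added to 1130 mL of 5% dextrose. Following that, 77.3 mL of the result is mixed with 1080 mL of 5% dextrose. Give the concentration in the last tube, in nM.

1690 nM

Overall dilution factor = 15.00 × 14.97 = 225.
380 μM / 225 = 1.69 μM = 1690 nM.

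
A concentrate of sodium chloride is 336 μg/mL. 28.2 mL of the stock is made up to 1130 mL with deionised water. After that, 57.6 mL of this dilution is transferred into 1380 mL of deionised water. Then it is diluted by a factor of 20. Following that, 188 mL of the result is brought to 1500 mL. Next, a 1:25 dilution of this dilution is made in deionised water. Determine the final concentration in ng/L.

Overall dilution factor = 40.07 × 24.96 × 20 × 7.979 × 25 = 3.99 × 10⁶.
336 μg/mL / 3.99 × 10⁶ = 8.42 × 10⁻⁵ μg/mL = 84.2 ng/L.

84.2 ng/L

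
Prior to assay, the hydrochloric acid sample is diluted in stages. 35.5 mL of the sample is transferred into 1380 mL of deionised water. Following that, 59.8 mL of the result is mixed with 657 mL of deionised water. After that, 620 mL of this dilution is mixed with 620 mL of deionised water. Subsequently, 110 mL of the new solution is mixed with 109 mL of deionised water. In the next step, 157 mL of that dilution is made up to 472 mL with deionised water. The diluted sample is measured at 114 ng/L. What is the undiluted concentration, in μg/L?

Overall dilution factor = 39.87 × 11.99 × 2 × 1.991 × 3.006 = 5721.
Original = 114 ng/L × 5721 = 6.52 × 10⁵ ng/L = 652 μg/L.

652 μg/L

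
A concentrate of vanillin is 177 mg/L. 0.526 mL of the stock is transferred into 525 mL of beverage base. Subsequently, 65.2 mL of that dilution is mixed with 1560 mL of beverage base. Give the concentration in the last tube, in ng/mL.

Overall dilution factor = 999.1 × 24.93 = 2.49 × 10⁴.
177 mg/L / 2.49 × 10⁴ = 7.11 × 10⁻³ mg/L = 7.11 ng/mL.

7.11 ng/mL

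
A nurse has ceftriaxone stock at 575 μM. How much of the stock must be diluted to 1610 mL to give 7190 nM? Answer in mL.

20.1 mL

7190 nM = 7.19 μM.
V₁ = C₂V₂/C₁ = 7.19 × 1610 / 575 = 20.1 mL.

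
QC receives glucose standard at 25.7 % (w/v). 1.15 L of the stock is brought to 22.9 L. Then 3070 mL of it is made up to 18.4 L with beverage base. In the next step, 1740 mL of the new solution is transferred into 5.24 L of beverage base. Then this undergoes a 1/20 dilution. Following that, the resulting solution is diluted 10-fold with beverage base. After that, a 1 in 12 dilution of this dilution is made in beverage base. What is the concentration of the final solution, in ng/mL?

Overall dilution factor = 19.91 × 5.993 × 4.011 × 20 × 10 × 12 = 1.15 × 10⁶.
25.7 % (w/v) / 1.15 × 10⁶ = 2.24 × 10⁻⁵ % (w/v) = 224 ng/mL.

224 ng/mL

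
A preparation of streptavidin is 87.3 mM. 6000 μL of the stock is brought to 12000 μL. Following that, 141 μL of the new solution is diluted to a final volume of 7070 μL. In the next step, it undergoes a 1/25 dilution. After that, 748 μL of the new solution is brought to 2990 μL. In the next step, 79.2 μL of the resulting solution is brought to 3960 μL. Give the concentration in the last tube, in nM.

174 nM

Overall dilution factor = 2 × 50.14 × 25 × 3.997 × 50 = 5.01 × 10⁵.
87.3 mM / 5.01 × 10⁵ = 1.74 × 10⁻⁴ mM = 174 nM.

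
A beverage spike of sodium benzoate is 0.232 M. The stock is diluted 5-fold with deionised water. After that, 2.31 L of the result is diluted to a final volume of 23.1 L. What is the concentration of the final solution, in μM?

4640 μM

Overall dilution factor = 5 × 10 = 50.0.
0.232 M / 50.0 = 4.64 × 10⁻³ M = 4640 μM.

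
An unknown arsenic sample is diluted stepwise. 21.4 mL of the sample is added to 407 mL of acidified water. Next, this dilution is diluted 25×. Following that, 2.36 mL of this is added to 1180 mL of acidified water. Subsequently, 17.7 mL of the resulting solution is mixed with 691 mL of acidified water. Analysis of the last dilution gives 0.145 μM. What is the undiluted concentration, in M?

1.46 M

Overall dilution factor = 20.02 × 25 × 501 × 40.04 = 1.00 × 10⁷.
Original = 0.145 μM × 1.00 × 10⁷ = 1.46 × 10⁶ μM = 1.46 M.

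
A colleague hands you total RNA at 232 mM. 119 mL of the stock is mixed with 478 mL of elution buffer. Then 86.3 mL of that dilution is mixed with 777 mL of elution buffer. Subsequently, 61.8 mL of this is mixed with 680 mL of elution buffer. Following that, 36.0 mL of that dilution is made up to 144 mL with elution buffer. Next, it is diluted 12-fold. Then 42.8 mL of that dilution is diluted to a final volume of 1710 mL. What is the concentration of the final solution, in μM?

Overall dilution factor = 5.017 × 10.00 × 12.00 × 4 × 12 × 39.95 = 1.16 × 10⁶.
232 mM / 1.16 × 10⁶ = 2.01 × 10⁻⁴ mM = 0.201 μM.

0.201 μM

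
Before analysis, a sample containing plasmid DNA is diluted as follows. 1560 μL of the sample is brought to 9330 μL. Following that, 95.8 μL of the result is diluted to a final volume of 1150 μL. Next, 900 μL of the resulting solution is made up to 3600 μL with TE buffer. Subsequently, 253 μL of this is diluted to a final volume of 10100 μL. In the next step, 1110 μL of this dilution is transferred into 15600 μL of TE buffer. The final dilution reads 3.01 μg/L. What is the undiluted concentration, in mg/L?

519 mg/L

Overall dilution factor = 5.981 × 12.00 × 4 × 39.92 × 15.05 = 1.73 × 10⁵.
Original = 3.01 μg/L × 1.73 × 10⁵ = 5.19 × 10⁵ μg/L = 519 mg/L.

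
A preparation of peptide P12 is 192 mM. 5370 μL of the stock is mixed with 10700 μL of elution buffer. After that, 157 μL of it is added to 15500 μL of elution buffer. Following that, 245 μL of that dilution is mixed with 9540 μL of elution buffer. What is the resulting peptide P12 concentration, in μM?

16.1 μM

Overall dilution factor = 2.993 × 99.73 × 39.94 = 1.19 × 10⁴.
192 mM / 1.19 × 10⁴ = 0.0161 mM = 16.1 μM.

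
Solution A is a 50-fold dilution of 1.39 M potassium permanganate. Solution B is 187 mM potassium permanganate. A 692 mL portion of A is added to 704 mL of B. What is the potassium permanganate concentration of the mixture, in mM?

108 mM

C_A = 1.39 M / 50 = 0.0278 M.
C_B = 187 mM = 0.187 M.
C_mix = (C_A·V_A + C_B·V_B)/(V_A + V_B) = (0.0278×692 + 0.187×704) / 1396 = 0.108 M = 108 mM.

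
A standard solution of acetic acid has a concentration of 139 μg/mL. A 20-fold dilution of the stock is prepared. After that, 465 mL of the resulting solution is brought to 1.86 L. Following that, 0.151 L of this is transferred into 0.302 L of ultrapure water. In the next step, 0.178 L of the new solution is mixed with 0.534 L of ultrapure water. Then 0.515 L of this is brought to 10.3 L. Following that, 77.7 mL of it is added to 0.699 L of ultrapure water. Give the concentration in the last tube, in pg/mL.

Overall dilution factor = 20 × 4 × 3 × 4 × 20 × 9.996 = 1.92 × 10⁵.
139 μg/mL / 1.92 × 10⁵ = 7.24 × 10⁻⁴ μg/mL = 724 pg/mL.

724 pg/mL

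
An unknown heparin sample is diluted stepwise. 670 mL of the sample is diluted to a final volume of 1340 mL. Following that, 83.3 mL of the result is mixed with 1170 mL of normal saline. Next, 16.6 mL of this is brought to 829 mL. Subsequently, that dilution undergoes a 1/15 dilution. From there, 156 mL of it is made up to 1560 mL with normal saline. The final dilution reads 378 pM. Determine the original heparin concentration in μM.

Overall dilution factor = 2 × 15.05 × 49.94 × 15 × 10 = 2.25 × 10⁵.
Original = 378 pM × 2.25 × 10⁵ = 8.52 × 10⁷ pM = 85.2 μM.

85.2 μM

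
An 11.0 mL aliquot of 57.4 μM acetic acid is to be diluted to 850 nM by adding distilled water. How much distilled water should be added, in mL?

732 mL

850 nM = 0.850 μM.
V₂ = C₁V₁/C₂ = 57.4 × 11.0 / 0.850 = 743 mL.
Diluent to add = V₂ − V₁ = 743 − 11.0 = 732 mL.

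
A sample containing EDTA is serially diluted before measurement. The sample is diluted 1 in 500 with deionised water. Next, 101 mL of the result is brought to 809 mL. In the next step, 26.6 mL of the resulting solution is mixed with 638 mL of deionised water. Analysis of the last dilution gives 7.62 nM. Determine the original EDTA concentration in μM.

Overall dilution factor = 500 × 8.010 × 24.98 = 1.00 × 10⁵.
Original = 7.62 nM × 1.00 × 10⁵ = 7.62 × 10⁵ nM = 762 μM.

762 μM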